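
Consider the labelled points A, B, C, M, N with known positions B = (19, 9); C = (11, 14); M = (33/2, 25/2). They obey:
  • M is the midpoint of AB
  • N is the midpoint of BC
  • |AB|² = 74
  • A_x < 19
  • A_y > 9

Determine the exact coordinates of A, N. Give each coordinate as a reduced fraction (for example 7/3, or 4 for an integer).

1. A_x = 14  [A = 2·M−B = 2·(33/2, 25/2)−(19, 9)]
2. A_y = 16  [A = 2·M−B = 2·(33/2, 25/2)−(19, 9)]
   so A = (14, 16)
3. N_x = 15  [2·N = B+C = (19, 9)+(11, 14)]
4. N_y = 23/2  [2·N = B+C = (19, 9)+(11, 14)]
   so N = (15, 23/2)

A = (14, 16)
N = (15, 23/2)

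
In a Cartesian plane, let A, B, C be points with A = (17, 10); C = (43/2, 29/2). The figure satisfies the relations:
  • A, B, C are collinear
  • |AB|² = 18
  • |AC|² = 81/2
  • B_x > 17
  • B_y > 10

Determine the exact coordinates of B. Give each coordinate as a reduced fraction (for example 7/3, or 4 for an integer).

1. B_x = 20  [[A, B, C are collinear ⇒ 9/2x-9/2y-63/2=0] ∩ [|B−(17, 10)|²=18]]
2. B_y = 13  [[A, B, C are collinear ⇒ 9/2x-9/2y-63/2=0] ∩ [|B−(17, 10)|²=18]]
   so B = (20, 13)

B = (20, 13)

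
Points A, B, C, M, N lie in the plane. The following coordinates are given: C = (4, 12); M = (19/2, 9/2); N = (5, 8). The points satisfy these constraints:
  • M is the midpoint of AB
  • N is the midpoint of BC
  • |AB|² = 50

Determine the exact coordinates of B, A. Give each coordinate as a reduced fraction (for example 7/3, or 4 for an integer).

B = (6, 4)
A = (13, 5)

1. B_x = 6  [B = 2·N−C = 2·(5, 8)−(4, 12)]
2. B_y = 4  [B = 2·N−C = 2·(5, 8)−(4, 12)]
   so B = (6, 4)
3. A_x = 13  [A = 2·M−B = 2·(19/2, 9/2)−(6, 4)]
4. A_y = 5  [A = 2·M−B = 2·(19/2, 9/2)−(6, 4)]
   so A = (13, 5)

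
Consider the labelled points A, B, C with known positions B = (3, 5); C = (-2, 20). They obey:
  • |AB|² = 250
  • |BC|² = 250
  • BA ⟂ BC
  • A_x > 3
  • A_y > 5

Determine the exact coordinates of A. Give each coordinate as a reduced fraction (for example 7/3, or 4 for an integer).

A = (18, 10)

1. A_x = 18  [[BA ⟂ BC ⇒ -5x+15y-60=0] ∩ [|A−(3, 5)|²=250]]
2. A_y = 10  [[BA ⟂ BC ⇒ -5x+15y-60=0] ∩ [|A−(3, 5)|²=250]]
   so A = (18, 10)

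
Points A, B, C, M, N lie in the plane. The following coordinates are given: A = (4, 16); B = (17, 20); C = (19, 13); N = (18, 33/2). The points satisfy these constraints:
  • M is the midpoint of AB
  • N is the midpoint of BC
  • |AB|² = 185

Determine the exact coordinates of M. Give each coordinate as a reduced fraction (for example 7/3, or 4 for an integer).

1. M_x = 21/2  [2·M = A+B = (4, 16)+(17, 20)]
2. M_y = 18  [2·M = A+B = (4, 16)+(17, 20)]
   so M = (21/2, 18)

M = (21/2, 18)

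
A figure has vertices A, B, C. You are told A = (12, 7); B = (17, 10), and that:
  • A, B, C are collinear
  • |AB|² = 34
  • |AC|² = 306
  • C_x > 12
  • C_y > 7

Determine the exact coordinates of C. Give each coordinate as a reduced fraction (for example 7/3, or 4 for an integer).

1. C_x = 27  [[A, B, C are collinear ⇒ -3x+5y+1=0] ∩ [|C−(12, 7)|²=306]]
2. C_y = 16  [[A, B, C are collinear ⇒ -3x+5y+1=0] ∩ [|C−(12, 7)|²=306]]
   so C = (27, 16)

C = (27, 16)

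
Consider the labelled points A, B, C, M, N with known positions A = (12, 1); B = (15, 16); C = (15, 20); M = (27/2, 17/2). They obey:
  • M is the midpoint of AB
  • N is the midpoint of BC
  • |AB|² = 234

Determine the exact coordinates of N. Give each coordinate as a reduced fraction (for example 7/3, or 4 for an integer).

N = (15, 18)

1. N_x = 15  [2·N = B+C = (15, 16)+(15, 20)]
2. N_y = 18  [2·N = B+C = (15, 16)+(15, 20)]
   so N = (15, 18)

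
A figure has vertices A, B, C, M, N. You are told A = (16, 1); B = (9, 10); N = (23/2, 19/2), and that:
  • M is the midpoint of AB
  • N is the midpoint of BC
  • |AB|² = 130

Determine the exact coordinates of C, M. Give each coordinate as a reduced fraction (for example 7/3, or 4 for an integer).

1. M_x = 25/2  [2·M = A+B = (16, 1)+(9, 10)]
2. M_y = 11/2  [2·M = A+B = (16, 1)+(9, 10)]
   so M = (25/2, 11/2)
3. C_x = 14  [C = 2·N−B = 2·(23/2, 19/2)−(9, 10)]
4. C_y = 9  [C = 2·N−B = 2·(23/2, 19/2)−(9, 10)]
   so C = (14, 9)

C = (14, 9)
M = (25/2, 11/2)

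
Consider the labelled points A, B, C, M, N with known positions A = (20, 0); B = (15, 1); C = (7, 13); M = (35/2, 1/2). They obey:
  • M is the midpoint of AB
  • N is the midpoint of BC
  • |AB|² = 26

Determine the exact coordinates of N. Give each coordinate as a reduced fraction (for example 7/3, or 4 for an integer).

N = (11, 7)

1. N_x = 11  [2·N = B+C = (15, 1)+(7, 13)]
2. N_y = 7  [2·N = B+C = (15, 1)+(7, 13)]
   so N = (11, 7)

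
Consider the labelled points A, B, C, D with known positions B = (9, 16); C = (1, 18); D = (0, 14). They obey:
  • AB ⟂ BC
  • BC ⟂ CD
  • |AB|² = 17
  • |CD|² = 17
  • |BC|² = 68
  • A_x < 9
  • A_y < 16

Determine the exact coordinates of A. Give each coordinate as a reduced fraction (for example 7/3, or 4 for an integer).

1. A_x = 8  [[AB ⟂ BC ⇒ 8x-2y-40=0] ∩ [|A−(9, 16)|²=17]]
2. A_y = 12  [[AB ⟂ BC ⇒ 8x-2y-40=0] ∩ [|A−(9, 16)|²=17]]
   so A = (8, 12)

A = (8, 12)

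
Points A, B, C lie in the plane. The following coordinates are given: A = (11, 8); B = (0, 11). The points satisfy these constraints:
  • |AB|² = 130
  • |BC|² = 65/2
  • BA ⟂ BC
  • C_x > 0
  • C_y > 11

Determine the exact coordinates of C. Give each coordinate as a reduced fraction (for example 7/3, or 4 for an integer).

1. C_x = 3/2  [[BA ⟂ BC ⇒ 11x-3y+33=0] ∩ [|C−(0, 11)|²=65/2]]
2. C_y = 33/2  [[BA ⟂ BC ⇒ 11x-3y+33=0] ∩ [|C−(0, 11)|²=65/2]]
   so C = (3/2, 33/2)

C = (3/2, 33/2)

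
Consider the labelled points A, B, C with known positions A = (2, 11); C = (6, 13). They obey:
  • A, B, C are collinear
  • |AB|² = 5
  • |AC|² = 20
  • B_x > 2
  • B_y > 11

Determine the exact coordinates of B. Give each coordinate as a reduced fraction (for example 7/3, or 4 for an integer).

B = (4, 12)

1. B_x = 4  [[A, B, C are collinear ⇒ 2x-4y+40=0] ∩ [|B−(2, 11)|²=5]]
2. B_y = 12  [[A, B, C are collinear ⇒ 2x-4y+40=0] ∩ [|B−(2, 11)|²=5]]
   so B = (4, 12)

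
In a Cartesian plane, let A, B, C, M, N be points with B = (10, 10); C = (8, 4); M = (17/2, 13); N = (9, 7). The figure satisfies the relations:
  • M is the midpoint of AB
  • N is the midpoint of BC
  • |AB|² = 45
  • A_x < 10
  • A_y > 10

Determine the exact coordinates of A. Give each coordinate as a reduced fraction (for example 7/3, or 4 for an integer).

1. A_x = 7  [A = 2·M−B = 2·(17/2, 13)−(10, 10)]
2. A_y = 16  [A = 2·M−B = 2·(17/2, 13)−(10, 10)]
   so A = (7, 16)

A = (7, 16)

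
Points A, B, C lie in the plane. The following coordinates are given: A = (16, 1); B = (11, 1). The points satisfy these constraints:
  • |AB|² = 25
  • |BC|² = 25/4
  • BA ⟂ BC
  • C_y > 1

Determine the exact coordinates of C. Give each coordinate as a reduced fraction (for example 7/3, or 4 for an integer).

C = (11, 7/2)

1. C_x = 11  [[BA ⟂ BC ⇒ 5x-55=0] ∩ [|C−(11, 1)|²=25/4]]
2. C_y = 7/2  [[BA ⟂ BC ⇒ 5x-55=0] ∩ [|C−(11, 1)|²=25/4]]
   so C = (11, 7/2)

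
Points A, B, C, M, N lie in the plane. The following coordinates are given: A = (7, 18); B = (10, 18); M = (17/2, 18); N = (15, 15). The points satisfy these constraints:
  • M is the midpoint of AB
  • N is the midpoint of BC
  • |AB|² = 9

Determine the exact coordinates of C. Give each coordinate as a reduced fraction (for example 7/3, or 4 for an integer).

1. C_x = 20  [C = 2·N−B = 2·(15, 15)−(10, 18)]
2. C_y = 12  [C = 2·N−B = 2·(15, 15)−(10, 18)]
   so C = (20, 12)

C = (20, 12)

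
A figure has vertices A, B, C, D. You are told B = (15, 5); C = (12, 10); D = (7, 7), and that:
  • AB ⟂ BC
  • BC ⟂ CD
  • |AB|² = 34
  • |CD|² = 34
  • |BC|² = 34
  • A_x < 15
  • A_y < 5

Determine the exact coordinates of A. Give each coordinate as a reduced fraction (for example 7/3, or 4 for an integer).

1. A_x = 10  [[AB ⟂ BC ⇒ 3x-5y-20=0] ∩ [|A−(15, 5)|²=34]]
2. A_y = 2  [[AB ⟂ BC ⇒ 3x-5y-20=0] ∩ [|A−(15, 5)|²=34]]
   so A = (10, 2)

A = (10, 2)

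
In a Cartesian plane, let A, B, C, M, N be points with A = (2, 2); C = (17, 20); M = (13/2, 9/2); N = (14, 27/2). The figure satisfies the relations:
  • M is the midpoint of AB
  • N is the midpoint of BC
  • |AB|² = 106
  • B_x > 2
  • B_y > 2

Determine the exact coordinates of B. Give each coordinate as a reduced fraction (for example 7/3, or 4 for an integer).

1. B_x = 11  [B = 2·M−A = 2·(13/2, 9/2)−(2, 2)]
2. B_y = 7  [B = 2·M−A = 2·(13/2, 9/2)−(2, 2)]
   so B = (11, 7)

B = (11, 7)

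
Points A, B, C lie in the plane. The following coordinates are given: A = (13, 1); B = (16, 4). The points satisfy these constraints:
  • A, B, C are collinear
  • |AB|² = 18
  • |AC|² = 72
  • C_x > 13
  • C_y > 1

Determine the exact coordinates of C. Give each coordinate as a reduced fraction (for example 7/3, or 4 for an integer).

1. C_x = 19  [[A, B, C are collinear ⇒ -3x+3y+36=0] ∩ [|C−(13, 1)|²=72]]
2. C_y = 7  [[A, B, C are collinear ⇒ -3x+3y+36=0] ∩ [|C−(13, 1)|²=72]]
   so C = (19, 7)

C = (19, 7)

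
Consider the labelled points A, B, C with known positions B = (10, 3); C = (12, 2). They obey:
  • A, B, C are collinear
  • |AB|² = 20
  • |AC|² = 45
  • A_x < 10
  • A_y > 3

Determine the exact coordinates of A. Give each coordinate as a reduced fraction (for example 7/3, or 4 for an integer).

1. A_x = 6  [[A, B, C are collinear ⇒ 1x+2y-16=0] ∩ [|A−(10, 3)|²=20]]
2. A_y = 5  [[A, B, C are collinear ⇒ 1x+2y-16=0] ∩ [|A−(10, 3)|²=20]]
   so A = (6, 5)

A = (6, 5)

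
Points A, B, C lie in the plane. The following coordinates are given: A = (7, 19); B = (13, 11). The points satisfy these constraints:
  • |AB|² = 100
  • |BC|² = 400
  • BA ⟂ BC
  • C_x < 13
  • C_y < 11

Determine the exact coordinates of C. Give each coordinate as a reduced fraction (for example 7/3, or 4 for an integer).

1. C_x = -3  [[BA ⟂ BC ⇒ -6x+8y-10=0] ∩ [|C−(13, 11)|²=400]]
2. C_y = -1  [[BA ⟂ BC ⇒ -6x+8y-10=0] ∩ [|C−(13, 11)|²=400]]
   so C = (-3, -1)

C = (-3, -1)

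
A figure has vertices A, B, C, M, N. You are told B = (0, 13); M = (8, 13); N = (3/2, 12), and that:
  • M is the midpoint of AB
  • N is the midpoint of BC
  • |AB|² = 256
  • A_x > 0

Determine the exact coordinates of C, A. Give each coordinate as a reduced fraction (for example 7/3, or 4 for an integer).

1. A_x = 16  [A = 2·M−B = 2·(8, 13)−(0, 13)]
2. A_y = 13  [A = 2·M−B = 2·(8, 13)−(0, 13)]
   so A = (16, 13)
3. C_x = 3  [C = 2·N−B = 2·(3/2, 12)−(0, 13)]
4. C_y = 11  [C = 2·N−B = 2·(3/2, 12)−(0, 13)]
   so C = (3, 11)

C = (3, 11)
A = (16, 13)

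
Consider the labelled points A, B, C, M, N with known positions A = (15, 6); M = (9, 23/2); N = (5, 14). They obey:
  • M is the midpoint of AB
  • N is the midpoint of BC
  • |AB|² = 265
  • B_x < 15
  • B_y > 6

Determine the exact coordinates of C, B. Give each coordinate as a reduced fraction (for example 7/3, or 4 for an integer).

C = (7, 11)
B = (3, 17)

1. B_x = 3  [B = 2·M−A = 2·(9, 23/2)−(15, 6)]
2. B_y = 17  [B = 2·M−A = 2·(9, 23/2)−(15, 6)]
   so B = (3, 17)
3. C_x = 7  [C = 2·N−B = 2·(5, 14)−(3, 17)]
4. C_y = 11  [C = 2·N−B = 2·(5, 14)−(3, 17)]
   so C = (7, 11)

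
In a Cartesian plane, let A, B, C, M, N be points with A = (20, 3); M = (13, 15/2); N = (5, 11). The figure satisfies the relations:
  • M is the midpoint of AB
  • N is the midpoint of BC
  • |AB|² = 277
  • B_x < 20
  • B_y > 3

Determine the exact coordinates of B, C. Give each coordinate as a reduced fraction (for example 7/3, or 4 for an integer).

1. B_x = 6  [B = 2·M−A = 2·(13, 15/2)−(20, 3)]
2. B_y = 12  [B = 2·M−A = 2·(13, 15/2)−(20, 3)]
   so B = (6, 12)
3. C_x = 4  [C = 2·N−B = 2·(5, 11)−(6, 12)]
4. C_y = 10  [C = 2·N−B = 2·(5, 11)−(6, 12)]
   so C = (4, 10)

B = (6, 12)
C = (4, 10)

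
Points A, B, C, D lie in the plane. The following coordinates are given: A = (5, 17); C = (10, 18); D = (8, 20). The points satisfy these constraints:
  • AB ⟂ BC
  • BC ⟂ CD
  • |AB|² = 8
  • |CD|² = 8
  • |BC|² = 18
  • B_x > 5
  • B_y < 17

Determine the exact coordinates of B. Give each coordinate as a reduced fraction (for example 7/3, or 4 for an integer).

B = (7, 15)

1. B_x = 7  [[BC ⟂ CD ⇒ 2x-2y+16=0] ∩ [|B−(5, 17)|²=8]]
2. B_y = 15  [[BC ⟂ CD ⇒ 2x-2y+16=0] ∩ [|B−(5, 17)|²=8]]
   so B = (7, 15)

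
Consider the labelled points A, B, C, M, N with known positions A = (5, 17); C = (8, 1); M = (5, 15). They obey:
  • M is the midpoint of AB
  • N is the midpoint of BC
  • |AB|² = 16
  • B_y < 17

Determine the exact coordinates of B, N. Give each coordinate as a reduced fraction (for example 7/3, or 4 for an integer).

1. B_x = 5  [B = 2·M−A = 2·(5, 15)−(5, 17)]
2. B_y = 13  [B = 2·M−A = 2·(5, 15)−(5, 17)]
   so B = (5, 13)
3. N_x = 13/2  [2·N = B+C = (5, 13)+(8, 1)]
4. N_y = 7  [2·N = B+C = (5, 13)+(8, 1)]
   so N = (13/2, 7)

B = (5, 13)
N = (13/2, 7)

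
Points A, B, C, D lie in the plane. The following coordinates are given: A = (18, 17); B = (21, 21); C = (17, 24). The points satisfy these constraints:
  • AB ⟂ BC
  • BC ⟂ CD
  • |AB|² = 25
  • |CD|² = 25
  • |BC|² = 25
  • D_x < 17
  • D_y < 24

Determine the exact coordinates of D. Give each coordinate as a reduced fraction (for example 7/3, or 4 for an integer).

1. D_x = 14  [[BC ⟂ CD ⇒ -4x+3y-4=0] ∩ [|D−(17, 24)|²=25]]
2. D_y = 20  [[BC ⟂ CD ⇒ -4x+3y-4=0] ∩ [|D−(17, 24)|²=25]]
   so D = (14, 20)

D = (14, 20)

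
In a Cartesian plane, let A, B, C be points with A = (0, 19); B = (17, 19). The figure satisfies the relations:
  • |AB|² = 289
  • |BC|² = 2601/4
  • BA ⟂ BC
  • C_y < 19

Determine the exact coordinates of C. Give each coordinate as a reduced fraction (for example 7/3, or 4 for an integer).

1. C_x = 17  [[BA ⟂ BC ⇒ -17x+289=0] ∩ [|C−(17, 19)|²=2601/4]]
2. C_y = -13/2  [[BA ⟂ BC ⇒ -17x+289=0] ∩ [|C−(17, 19)|²=2601/4]]
   so C = (17, -13/2)

C = (17, -13/2)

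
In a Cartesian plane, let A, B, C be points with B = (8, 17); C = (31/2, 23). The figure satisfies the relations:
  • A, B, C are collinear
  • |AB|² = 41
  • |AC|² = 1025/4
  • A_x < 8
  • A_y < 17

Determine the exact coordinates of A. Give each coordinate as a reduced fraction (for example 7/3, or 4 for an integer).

A = (3, 13)

1. A_x = 3  [[A, B, C are collinear ⇒ -6x+15/2y-159/2=0] ∩ [|A−(8, 17)|²=41]]
2. A_y = 13  [[A, B, C are collinear ⇒ -6x+15/2y-159/2=0] ∩ [|A−(8, 17)|²=41]]
   so A = (3, 13)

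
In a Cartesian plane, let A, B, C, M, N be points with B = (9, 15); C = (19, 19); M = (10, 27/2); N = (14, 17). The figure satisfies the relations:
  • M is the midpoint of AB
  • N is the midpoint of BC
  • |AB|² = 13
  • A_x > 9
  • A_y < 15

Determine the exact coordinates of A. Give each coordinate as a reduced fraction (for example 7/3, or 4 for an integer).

1. A_x = 11  [A = 2·M−B = 2·(10, 27/2)−(9, 15)]
2. A_y = 12  [A = 2·M−B = 2·(10, 27/2)−(9, 15)]
   so A = (11, 12)

A = (11, 12)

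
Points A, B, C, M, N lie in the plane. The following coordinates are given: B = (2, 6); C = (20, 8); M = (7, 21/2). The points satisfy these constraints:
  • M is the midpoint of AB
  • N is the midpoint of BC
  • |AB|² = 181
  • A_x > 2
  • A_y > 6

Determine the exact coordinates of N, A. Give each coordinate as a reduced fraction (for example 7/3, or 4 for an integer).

N = (11, 7)
A = (12, 15)

1. A_x = 12  [A = 2·M−B = 2·(7, 21/2)−(2, 6)]
2. A_y = 15  [A = 2·M−B = 2·(7, 21/2)−(2, 6)]
   so A = (12, 15)
3. N_x = 11  [2·N = B+C = (2, 6)+(20, 8)]
4. N_y = 7  [2·N = B+C = (2, 6)+(20, 8)]
   so N = (11, 7)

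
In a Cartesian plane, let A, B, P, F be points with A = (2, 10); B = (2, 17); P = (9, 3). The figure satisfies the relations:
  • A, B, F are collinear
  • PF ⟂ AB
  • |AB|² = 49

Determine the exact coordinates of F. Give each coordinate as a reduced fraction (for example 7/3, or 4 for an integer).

1. F_x = 2  [[A, B, F are collinear ⇒ -7x+14=0] ∩ [PF ⟂ AB ⇒ 7y-21=0]]
2. F_y = 3  [[A, B, F are collinear ⇒ -7x+14=0] ∩ [PF ⟂ AB ⇒ 7y-21=0]]
   so F = (2, 3)

F = (2, 3)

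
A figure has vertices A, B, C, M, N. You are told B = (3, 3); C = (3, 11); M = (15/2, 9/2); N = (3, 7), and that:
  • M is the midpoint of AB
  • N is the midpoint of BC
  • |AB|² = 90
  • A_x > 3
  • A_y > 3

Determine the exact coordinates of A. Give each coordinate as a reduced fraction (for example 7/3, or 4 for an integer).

1. A_x = 12  [A = 2·M−B = 2·(15/2, 9/2)−(3, 3)]
2. A_y = 6  [A = 2·M−B = 2·(15/2, 9/2)−(3, 3)]
   so A = (12, 6)

A = (12, 6)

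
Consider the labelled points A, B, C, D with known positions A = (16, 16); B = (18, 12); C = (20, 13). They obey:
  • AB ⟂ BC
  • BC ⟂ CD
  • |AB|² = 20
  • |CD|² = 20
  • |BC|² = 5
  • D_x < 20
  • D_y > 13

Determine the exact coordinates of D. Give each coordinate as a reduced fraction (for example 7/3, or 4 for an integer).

D = (18, 17)

1. D_x = 18  [[BC ⟂ CD ⇒ 2x+1y-53=0] ∩ [|D−(20, 13)|²=20]]
2. D_y = 17  [[BC ⟂ CD ⇒ 2x+1y-53=0] ∩ [|D−(20, 13)|²=20]]
   so D = (18, 17)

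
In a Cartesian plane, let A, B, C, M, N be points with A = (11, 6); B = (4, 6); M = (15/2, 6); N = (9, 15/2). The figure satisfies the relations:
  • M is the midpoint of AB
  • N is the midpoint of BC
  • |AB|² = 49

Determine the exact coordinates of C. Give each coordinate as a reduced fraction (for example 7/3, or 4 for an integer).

1. C_x = 14  [C = 2·N−B = 2·(9, 15/2)−(4, 6)]
2. C_y = 9  [C = 2·N−B = 2·(9, 15/2)−(4, 6)]
   so C = (14, 9)

C = (14, 9)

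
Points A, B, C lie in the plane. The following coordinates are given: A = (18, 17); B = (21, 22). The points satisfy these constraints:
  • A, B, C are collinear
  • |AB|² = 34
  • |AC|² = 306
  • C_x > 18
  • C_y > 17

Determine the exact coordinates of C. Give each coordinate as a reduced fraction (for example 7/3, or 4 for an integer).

1. C_x = 27  [[A, B, C are collinear ⇒ -5x+3y+39=0] ∩ [|C−(18, 17)|²=306]]
2. C_y = 32  [[A, B, C are collinear ⇒ -5x+3y+39=0] ∩ [|C−(18, 17)|²=306]]
   so C = (27, 32)

C = (27, 32)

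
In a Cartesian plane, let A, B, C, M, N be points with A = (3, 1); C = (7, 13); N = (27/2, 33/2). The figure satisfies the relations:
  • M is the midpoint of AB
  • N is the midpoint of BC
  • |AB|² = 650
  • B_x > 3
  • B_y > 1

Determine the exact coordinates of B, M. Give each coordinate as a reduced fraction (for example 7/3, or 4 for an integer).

1. B_x = 20  [B = 2·N−C = 2·(27/2, 33/2)−(7, 13)]
2. B_y = 20  [B = 2·N−C = 2·(27/2, 33/2)−(7, 13)]
   so B = (20, 20)
3. M_x = 23/2  [2·M = A+B = (3, 1)+(20, 20)]
4. M_y = 21/2  [2·M = A+B = (3, 1)+(20, 20)]
   so M = (23/2, 21/2)

B = (20, 20)
M = (23/2, 21/2)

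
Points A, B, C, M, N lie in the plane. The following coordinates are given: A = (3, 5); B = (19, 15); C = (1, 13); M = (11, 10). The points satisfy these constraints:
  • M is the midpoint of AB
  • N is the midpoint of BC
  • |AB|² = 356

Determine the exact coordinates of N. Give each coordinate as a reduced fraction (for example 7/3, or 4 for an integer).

1. N_x = 10  [2·N = B+C = (19, 15)+(1, 13)]
2. N_y = 14  [2·N = B+C = (19, 15)+(1, 13)]
   so N = (10, 14)

N = (10, 14)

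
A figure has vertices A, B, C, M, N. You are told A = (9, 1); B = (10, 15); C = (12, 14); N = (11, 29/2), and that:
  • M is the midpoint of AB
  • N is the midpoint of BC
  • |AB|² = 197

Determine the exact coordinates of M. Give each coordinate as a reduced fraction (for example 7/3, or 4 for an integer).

1. M_x = 19/2  [2·M = A+B = (9, 1)+(10, 15)]
2. M_y = 8  [2·M = A+B = (9, 1)+(10, 15)]
   so M = (19/2, 8)

M = (19/2, 8)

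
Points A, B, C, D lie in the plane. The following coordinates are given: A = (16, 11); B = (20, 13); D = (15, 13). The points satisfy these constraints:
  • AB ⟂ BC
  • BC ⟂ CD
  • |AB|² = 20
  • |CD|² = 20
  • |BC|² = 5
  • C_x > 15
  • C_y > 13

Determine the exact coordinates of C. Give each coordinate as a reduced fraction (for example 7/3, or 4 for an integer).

1. C_x = 19  [[AB ⟂ BC ⇒ 4x+2y-106=0] ∩ [|C−(15, 13)|²=20]]
2. C_y = 15  [[AB ⟂ BC ⇒ 4x+2y-106=0] ∩ [|C−(15, 13)|²=20]]
   so C = (19, 15)

C = (19, 15)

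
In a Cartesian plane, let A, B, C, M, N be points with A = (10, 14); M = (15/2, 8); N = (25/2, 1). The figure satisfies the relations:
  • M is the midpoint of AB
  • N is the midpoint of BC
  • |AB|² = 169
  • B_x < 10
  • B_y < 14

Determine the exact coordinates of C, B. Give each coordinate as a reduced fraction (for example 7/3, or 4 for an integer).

1. B_x = 5  [B = 2·M−A = 2·(15/2, 8)−(10, 14)]
2. B_y = 2  [B = 2·M−A = 2·(15/2, 8)−(10, 14)]
   so B = (5, 2)
3. C_x = 20  [C = 2·N−B = 2·(25/2, 1)−(5, 2)]
4. C_y = 0  [C = 2·N−B = 2·(25/2, 1)−(5, 2)]
   so C = (20, 0)

C = (20, 0)
B = (5, 2)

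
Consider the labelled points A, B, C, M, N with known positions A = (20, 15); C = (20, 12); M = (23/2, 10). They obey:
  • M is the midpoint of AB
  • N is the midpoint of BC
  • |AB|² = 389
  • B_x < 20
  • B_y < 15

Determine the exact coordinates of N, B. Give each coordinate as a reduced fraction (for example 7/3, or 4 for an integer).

1. B_x = 3  [B = 2·M−A = 2·(23/2, 10)−(20, 15)]
2. B_y = 5  [B = 2·M−A = 2·(23/2, 10)−(20, 15)]
   so B = (3, 5)
3. N_x = 23/2  [2·N = B+C = (3, 5)+(20, 12)]
4. N_y = 17/2  [2·N = B+C = (3, 5)+(20, 12)]
   so N = (23/2, 17/2)

N = (23/2, 17/2)
B = (3, 5)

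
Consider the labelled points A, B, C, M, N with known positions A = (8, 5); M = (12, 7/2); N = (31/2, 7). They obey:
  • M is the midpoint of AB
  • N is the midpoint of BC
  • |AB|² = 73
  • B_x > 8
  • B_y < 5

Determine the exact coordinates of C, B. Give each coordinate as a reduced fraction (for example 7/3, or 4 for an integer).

C = (15, 12)
B = (16, 2)

1. B_x = 16  [B = 2·M−A = 2·(12, 7/2)−(8, 5)]
2. B_y = 2  [B = 2·M−A = 2·(12, 7/2)−(8, 5)]
   so B = (16, 2)
3. C_x = 15  [C = 2·N−B = 2·(31/2, 7)−(16, 2)]
4. C_y = 12  [C = 2·N−B = 2·(31/2, 7)−(16, 2)]
   so C = (15, 12)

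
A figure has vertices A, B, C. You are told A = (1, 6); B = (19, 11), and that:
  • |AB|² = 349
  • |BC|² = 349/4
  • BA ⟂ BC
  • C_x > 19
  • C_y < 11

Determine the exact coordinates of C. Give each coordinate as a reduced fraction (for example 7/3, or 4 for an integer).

1. C_x = 43/2  [[BA ⟂ BC ⇒ -18x-5y+397=0] ∩ [|C−(19, 11)|²=349/4]]
2. C_y = 2  [[BA ⟂ BC ⇒ -18x-5y+397=0] ∩ [|C−(19, 11)|²=349/4]]
   so C = (43/2, 2)

C = (43/2, 2)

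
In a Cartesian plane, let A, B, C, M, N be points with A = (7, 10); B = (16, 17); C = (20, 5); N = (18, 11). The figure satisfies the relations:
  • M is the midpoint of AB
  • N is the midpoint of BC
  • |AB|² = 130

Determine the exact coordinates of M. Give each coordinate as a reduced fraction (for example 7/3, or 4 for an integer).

1. M_x = 23/2  [2·M = A+B = (7, 10)+(16, 17)]
2. M_y = 27/2  [2·M = A+B = (7, 10)+(16, 17)]
   so M = (23/2, 27/2)

M = (23/2, 27/2)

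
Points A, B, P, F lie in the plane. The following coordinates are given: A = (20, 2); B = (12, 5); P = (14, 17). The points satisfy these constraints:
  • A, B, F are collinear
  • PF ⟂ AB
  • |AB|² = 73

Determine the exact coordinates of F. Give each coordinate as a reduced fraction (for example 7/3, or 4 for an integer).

1. F_x = 716/73  [[A, B, F are collinear ⇒ -3x-8y+76=0] ∩ [PF ⟂ AB ⇒ -8x+3y+61=0]]
2. F_y = 425/73  [[A, B, F are collinear ⇒ -3x-8y+76=0] ∩ [PF ⟂ AB ⇒ -8x+3y+61=0]]
   so F = (716/73, 425/73)

F = (716/73, 425/73)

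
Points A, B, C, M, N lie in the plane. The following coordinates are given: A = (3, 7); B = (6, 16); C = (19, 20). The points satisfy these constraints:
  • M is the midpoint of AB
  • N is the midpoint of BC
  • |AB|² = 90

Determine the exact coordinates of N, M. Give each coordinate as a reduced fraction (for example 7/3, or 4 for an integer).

N = (25/2, 18)
M = (9/2, 23/2)

1. M_x = 9/2  [2·M = A+B = (3, 7)+(6, 16)]
2. M_y = 23/2  [2·M = A+B = (3, 7)+(6, 16)]
   so M = (9/2, 23/2)
3. N_x = 25/2  [2·N = B+C = (6, 16)+(19, 20)]
4. N_y = 18  [2·N = B+C = (6, 16)+(19, 20)]
   so N = (25/2, 18)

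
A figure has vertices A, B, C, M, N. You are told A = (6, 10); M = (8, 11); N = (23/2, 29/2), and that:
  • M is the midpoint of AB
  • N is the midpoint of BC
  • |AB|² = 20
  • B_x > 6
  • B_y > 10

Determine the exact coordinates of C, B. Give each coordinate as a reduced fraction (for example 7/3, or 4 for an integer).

C = (13, 17)
B = (10, 12)

1. B_x = 10  [B = 2·M−A = 2·(8, 11)−(6, 10)]
2. B_y = 12  [B = 2·M−A = 2·(8, 11)−(6, 10)]
   so B = (10, 12)
3. C_x = 13  [C = 2·N−B = 2·(23/2, 29/2)−(10, 12)]
4. C_y = 17  [C = 2·N−B = 2·(23/2, 29/2)−(10, 12)]
   so C = (13, 17)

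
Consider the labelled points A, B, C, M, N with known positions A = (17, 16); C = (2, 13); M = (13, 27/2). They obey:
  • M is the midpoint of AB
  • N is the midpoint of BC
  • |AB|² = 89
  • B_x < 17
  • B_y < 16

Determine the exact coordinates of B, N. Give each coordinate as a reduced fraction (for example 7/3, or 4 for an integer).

B = (9, 11)
N = (11/2, 12)

1. B_x = 9  [B = 2·M−A = 2·(13, 27/2)−(17, 16)]
2. B_y = 11  [B = 2·M−A = 2·(13, 27/2)−(17, 16)]
   so B = (9, 11)
3. N_x = 11/2  [2·N = B+C = (9, 11)+(2, 13)]
4. N_y = 12  [2·N = B+C = (9, 11)+(2, 13)]
   so N = (11/2, 12)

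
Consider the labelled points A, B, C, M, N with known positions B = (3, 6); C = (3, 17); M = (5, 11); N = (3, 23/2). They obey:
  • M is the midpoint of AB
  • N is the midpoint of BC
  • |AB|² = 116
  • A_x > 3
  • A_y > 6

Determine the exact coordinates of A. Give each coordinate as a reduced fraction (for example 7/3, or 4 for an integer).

A = (7, 16)

1. A_x = 7  [A = 2·M−B = 2·(5, 11)−(3, 6)]
2. A_y = 16  [A = 2·M−B = 2·(5, 11)−(3, 6)]
   so A = (7, 16)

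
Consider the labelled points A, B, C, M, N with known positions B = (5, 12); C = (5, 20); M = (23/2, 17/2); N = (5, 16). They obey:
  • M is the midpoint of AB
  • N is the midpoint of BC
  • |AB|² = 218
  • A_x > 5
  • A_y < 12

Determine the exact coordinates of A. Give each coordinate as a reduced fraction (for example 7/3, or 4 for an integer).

A = (18, 5)

1. A_x = 18  [A = 2·M−B = 2·(23/2, 17/2)−(5, 12)]
2. A_y = 5  [A = 2·M−B = 2·(23/2, 17/2)−(5, 12)]
   so A = (18, 5)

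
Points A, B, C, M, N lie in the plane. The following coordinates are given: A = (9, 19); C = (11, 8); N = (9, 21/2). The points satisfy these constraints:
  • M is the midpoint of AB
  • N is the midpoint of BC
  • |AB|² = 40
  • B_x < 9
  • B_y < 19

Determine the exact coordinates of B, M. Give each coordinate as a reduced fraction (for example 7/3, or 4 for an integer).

B = (7, 13)
M = (8, 16)

1. B_x = 7  [B = 2·N−C = 2·(9, 21/2)−(11, 8)]
2. B_y = 13  [B = 2·N−C = 2·(9, 21/2)−(11, 8)]
   so B = (7, 13)
3. M_x = 8  [2·M = A+B = (9, 19)+(7, 13)]
4. M_y = 16  [2·M = A+B = (9, 19)+(7, 13)]
   so M = (8, 16)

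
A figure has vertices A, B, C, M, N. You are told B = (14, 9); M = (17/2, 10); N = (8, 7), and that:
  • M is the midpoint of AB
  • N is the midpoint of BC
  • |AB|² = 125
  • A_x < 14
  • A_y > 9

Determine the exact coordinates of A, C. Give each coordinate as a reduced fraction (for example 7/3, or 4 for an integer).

1. A_x = 3  [A = 2·M−B = 2·(17/2, 10)−(14, 9)]
2. A_y = 11  [A = 2·M−B = 2·(17/2, 10)−(14, 9)]
   so A = (3, 11)
3. C_x = 2  [C = 2·N−B = 2·(8, 7)−(14, 9)]
4. C_y = 5  [C = 2·N−B = 2·(8, 7)−(14, 9)]
   so C = (2, 5)

A = (3, 11)
C = (2, 5)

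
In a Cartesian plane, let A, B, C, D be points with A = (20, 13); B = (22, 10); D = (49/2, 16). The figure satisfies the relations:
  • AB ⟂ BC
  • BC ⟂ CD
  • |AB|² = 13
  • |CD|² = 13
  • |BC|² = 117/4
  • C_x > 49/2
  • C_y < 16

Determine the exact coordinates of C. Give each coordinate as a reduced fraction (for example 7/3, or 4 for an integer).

1. C_x = 53/2  [[AB ⟂ BC ⇒ 2x-3y-14=0] ∩ [|C−(49/2, 16)|²=13]]
2. C_y = 13  [[AB ⟂ BC ⇒ 2x-3y-14=0] ∩ [|C−(49/2, 16)|²=13]]
   so C = (53/2, 13)

C = (53/2, 13)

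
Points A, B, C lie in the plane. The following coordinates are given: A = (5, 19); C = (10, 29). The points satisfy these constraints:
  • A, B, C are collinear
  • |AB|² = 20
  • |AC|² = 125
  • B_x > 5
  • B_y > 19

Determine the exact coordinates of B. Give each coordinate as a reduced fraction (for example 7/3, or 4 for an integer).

B = (7, 23)

1. B_x = 7  [[A, B, C are collinear ⇒ 10x-5y+45=0] ∩ [|B−(5, 19)|²=20]]
2. B_y = 23  [[A, B, C are collinear ⇒ 10x-5y+45=0] ∩ [|B−(5, 19)|²=20]]
   so B = (7, 23)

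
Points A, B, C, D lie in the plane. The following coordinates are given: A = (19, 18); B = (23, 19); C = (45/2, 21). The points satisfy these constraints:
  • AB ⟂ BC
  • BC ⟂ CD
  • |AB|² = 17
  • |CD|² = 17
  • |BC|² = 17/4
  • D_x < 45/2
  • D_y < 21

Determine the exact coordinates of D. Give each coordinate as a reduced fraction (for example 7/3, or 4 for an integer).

1. D_x = 37/2  [[BC ⟂ CD ⇒ -1/2x+2y-123/4=0] ∩ [|D−(45/2, 21)|²=17]]
2. D_y = 20  [[BC ⟂ CD ⇒ -1/2x+2y-123/4=0] ∩ [|D−(45/2, 21)|²=17]]
   so D = (37/2, 20)

D = (37/2, 20)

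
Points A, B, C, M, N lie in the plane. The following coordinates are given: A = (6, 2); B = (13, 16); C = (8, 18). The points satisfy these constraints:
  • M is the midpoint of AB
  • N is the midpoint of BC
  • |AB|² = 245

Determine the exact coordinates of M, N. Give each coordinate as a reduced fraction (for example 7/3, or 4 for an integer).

1. M_x = 19/2  [2·M = A+B = (6, 2)+(13, 16)]
2. M_y = 9  [2·M = A+B = (6, 2)+(13, 16)]
   so M = (19/2, 9)
3. N_x = 21/2  [2·N = B+C = (13, 16)+(8, 18)]
4. N_y = 17  [2·N = B+C = (13, 16)+(8, 18)]
   so N = (21/2, 17)

M = (19/2, 9)
N = (21/2, 17)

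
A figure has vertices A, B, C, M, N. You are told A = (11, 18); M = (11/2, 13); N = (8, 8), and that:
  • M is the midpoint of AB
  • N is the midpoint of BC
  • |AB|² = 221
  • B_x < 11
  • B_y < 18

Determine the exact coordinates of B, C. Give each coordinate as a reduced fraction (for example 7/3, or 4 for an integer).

1. B_x = 0  [B = 2·M−A = 2·(11/2, 13)−(11, 18)]
2. B_y = 8  [B = 2·M−A = 2·(11/2, 13)−(11, 18)]
   so B = (0, 8)
3. C_x = 16  [C = 2·N−B = 2·(8, 8)−(0, 8)]
4. C_y = 8  [C = 2·N−B = 2·(8, 8)−(0, 8)]
   so C = (16, 8)

B = (0, 8)
C = (16, 8)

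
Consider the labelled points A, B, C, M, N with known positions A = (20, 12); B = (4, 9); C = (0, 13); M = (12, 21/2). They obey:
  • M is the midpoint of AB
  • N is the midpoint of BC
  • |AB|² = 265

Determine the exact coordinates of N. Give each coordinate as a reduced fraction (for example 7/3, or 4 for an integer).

N = (2, 11)

1. N_x = 2  [2·N = B+C = (4, 9)+(0, 13)]
2. N_y = 11  [2·N = B+C = (4, 9)+(0, 13)]
   so N = (2, 11)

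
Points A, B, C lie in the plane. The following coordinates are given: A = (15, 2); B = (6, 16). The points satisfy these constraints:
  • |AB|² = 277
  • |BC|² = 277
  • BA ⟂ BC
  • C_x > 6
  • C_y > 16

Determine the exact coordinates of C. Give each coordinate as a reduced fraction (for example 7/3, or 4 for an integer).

C = (20, 25)

1. C_x = 20  [[BA ⟂ BC ⇒ 9x-14y+170=0] ∩ [|C−(6, 16)|²=277]]
2. C_y = 25  [[BA ⟂ BC ⇒ 9x-14y+170=0] ∩ [|C−(6, 16)|²=277]]
   so C = (20, 25)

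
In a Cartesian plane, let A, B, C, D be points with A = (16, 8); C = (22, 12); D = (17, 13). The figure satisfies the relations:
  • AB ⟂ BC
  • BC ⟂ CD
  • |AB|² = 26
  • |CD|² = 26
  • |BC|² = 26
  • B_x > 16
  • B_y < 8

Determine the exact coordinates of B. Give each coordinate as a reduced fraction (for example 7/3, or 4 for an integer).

1. B_x = 21  [[BC ⟂ CD ⇒ 5x-1y-98=0] ∩ [|B−(16, 8)|²=26]]
2. B_y = 7  [[BC ⟂ CD ⇒ 5x-1y-98=0] ∩ [|B−(16, 8)|²=26]]
   so B = (21, 7)

B = (21, 7)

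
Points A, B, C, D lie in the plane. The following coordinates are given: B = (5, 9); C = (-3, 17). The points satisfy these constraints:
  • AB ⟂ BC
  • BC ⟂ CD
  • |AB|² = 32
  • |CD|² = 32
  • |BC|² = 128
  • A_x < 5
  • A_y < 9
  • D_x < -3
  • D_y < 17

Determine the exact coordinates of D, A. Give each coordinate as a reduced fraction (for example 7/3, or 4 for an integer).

1. D_x = -7  [[BC ⟂ CD ⇒ -8x+8y-160=0] ∩ [|D−(-3, 17)|²=32]]
2. D_y = 13  [[BC ⟂ CD ⇒ -8x+8y-160=0] ∩ [|D−(-3, 17)|²=32]]
   so D = (-7, 13)
3. A_x = 1  [[AB ⟂ BC ⇒ 8x-8y+32=0] ∩ [|A−(5, 9)|²=32]]
4. A_y = 5  [[AB ⟂ BC ⇒ 8x-8y+32=0] ∩ [|A−(5, 9)|²=32]]
   so A = (1, 5)

D = (-7, 13)
A = (1, 5)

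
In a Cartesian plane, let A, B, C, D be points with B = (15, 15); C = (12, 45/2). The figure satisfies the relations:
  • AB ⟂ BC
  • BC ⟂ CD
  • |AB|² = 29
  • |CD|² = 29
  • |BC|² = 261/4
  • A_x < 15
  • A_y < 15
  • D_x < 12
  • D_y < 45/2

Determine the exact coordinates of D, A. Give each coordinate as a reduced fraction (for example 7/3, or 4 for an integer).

1. D_x = 7  [[BC ⟂ CD ⇒ -3x+15/2y-531/4=0] ∩ [|D−(12, 45/2)|²=29]]
2. D_y = 41/2  [[BC ⟂ CD ⇒ -3x+15/2y-531/4=0] ∩ [|D−(12, 45/2)|²=29]]
   so D = (7, 41/2)
3. A_x = 10  [[AB ⟂ BC ⇒ 3x-15/2y+135/2=0] ∩ [|A−(15, 15)|²=29]]
4. A_y = 13  [[AB ⟂ BC ⇒ 3x-15/2y+135/2=0] ∩ [|A−(15, 15)|²=29]]
   so A = (10, 13)

D = (7, 41/2)
A = (10, 13)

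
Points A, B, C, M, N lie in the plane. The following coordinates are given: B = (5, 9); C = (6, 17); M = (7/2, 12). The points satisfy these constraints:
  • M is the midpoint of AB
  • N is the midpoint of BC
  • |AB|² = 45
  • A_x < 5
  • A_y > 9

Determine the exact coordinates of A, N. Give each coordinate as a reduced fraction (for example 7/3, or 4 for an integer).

1. A_x = 2  [A = 2·M−B = 2·(7/2, 12)−(5, 9)]
2. A_y = 15  [A = 2·M−B = 2·(7/2, 12)−(5, 9)]
   so A = (2, 15)
3. N_x = 11/2  [2·N = B+C = (5, 9)+(6, 17)]
4. N_y = 13  [2·N = B+C = (5, 9)+(6, 17)]
   so N = (11/2, 13)

A = (2, 15)
N = (11/2, 13)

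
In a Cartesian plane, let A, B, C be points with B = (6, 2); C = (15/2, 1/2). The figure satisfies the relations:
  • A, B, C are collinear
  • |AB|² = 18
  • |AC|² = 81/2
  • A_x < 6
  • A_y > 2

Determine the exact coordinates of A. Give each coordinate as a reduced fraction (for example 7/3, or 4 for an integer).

1. A_x = 3  [[A, B, C are collinear ⇒ 3/2x+3/2y-12=0] ∩ [|A−(6, 2)|²=18]]
2. A_y = 5  [[A, B, C are collinear ⇒ 3/2x+3/2y-12=0] ∩ [|A−(6, 2)|²=18]]
   so A = (3, 5)

A = (3, 5)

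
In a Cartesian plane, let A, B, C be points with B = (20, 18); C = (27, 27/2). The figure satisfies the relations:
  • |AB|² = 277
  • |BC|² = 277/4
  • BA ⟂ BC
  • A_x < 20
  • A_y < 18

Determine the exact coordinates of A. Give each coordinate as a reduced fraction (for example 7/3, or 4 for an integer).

1. A_x = 11  [[BA ⟂ BC ⇒ 7x-9/2y-59=0] ∩ [|A−(20, 18)|²=277]]
2. A_y = 4  [[BA ⟂ BC ⇒ 7x-9/2y-59=0] ∩ [|A−(20, 18)|²=277]]
   so A = (11, 4)

A = (11, 4)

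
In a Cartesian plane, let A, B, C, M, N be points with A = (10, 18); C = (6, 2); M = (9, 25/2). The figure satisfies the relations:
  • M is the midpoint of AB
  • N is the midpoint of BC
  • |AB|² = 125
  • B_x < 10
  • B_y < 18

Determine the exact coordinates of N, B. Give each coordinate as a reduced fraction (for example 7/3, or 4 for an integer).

1. B_x = 8  [B = 2·M−A = 2·(9, 25/2)−(10, 18)]
2. B_y = 7  [B = 2·M−A = 2·(9, 25/2)−(10, 18)]
   so B = (8, 7)
3. N_x = 7  [2·N = B+C = (8, 7)+(6, 2)]
4. N_y = 9/2  [2·N = B+C = (8, 7)+(6, 2)]
   so N = (7, 9/2)

N = (7, 9/2)
B = (8, 7)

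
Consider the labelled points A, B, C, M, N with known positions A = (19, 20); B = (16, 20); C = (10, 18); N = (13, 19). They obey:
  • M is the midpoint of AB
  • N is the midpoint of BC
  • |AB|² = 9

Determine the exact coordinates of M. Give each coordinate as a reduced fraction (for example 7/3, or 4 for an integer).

M = (35/2, 20)

1. M_x = 35/2  [2·M = A+B = (19, 20)+(16, 20)]
2. M_y = 20  [2·M = A+B = (19, 20)+(16, 20)]
   so M = (35/2, 20)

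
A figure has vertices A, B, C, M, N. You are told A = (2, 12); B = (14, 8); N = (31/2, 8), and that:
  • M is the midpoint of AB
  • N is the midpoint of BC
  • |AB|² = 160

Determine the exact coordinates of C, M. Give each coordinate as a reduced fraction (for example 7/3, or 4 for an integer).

1. M_x = 8  [2·M = A+B = (2, 12)+(14, 8)]
2. M_y = 10  [2·M = A+B = (2, 12)+(14, 8)]
   so M = (8, 10)
3. C_x = 17  [C = 2·N−B = 2·(31/2, 8)−(14, 8)]
4. C_y = 8  [C = 2·N−B = 2·(31/2, 8)−(14, 8)]
   so C = (17, 8)

C = (17, 8)
M = (8, 10)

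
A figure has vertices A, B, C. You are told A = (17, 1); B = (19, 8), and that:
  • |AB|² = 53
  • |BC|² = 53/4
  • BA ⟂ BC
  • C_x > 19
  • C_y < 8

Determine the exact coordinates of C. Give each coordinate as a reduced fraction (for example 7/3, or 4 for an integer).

C = (45/2, 7)

1. C_x = 45/2  [[BA ⟂ BC ⇒ -2x-7y+94=0] ∩ [|C−(19, 8)|²=53/4]]
2. C_y = 7  [[BA ⟂ BC ⇒ -2x-7y+94=0] ∩ [|C−(19, 8)|²=53/4]]
   so C = (45/2, 7)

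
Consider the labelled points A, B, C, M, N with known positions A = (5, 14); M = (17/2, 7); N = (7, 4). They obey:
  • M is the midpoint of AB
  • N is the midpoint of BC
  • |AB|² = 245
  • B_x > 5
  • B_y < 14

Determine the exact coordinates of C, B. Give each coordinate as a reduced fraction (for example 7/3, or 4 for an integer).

C = (2, 8)
B = (12, 0)

1. B_x = 12  [B = 2·M−A = 2·(17/2, 7)−(5, 14)]
2. B_y = 0  [B = 2·M−A = 2·(17/2, 7)−(5, 14)]
   so B = (12, 0)
3. C_x = 2  [C = 2·N−B = 2·(7, 4)−(12, 0)]
4. C_y = 8  [C = 2·N−B = 2·(7, 4)−(12, 0)]
   so C = (2, 8)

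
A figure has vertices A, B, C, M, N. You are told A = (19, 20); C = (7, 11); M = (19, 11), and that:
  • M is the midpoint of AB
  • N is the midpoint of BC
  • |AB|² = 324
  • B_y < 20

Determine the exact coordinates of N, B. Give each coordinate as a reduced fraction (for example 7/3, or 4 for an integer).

N = (13, 13/2)
B = (19, 2)

1. B_x = 19  [B = 2·M−A = 2·(19, 11)−(19, 20)]
2. B_y = 2  [B = 2·M−A = 2·(19, 11)−(19, 20)]
   so B = (19, 2)
3. N_x = 13  [2·N = B+C = (19, 2)+(7, 11)]
4. N_y = 13/2  [2·N = B+C = (19, 2)+(7, 11)]
   so N = (13, 13/2)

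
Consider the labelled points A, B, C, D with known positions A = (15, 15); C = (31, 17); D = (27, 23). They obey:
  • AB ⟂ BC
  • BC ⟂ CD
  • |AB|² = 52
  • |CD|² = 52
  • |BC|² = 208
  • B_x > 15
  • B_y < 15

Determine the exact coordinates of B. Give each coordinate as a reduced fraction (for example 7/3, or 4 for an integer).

B = (19, 9)

1. B_x = 19  [[BC ⟂ CD ⇒ 4x-6y-22=0] ∩ [|B−(15, 15)|²=52]]
2. B_y = 9  [[BC ⟂ CD ⇒ 4x-6y-22=0] ∩ [|B−(15, 15)|²=52]]
   so B = (19, 9)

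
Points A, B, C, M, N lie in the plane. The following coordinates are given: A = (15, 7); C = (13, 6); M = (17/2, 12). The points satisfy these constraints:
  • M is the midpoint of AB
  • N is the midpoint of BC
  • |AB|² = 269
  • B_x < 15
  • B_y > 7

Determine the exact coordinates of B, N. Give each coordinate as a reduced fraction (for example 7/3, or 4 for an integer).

1. B_x = 2  [B = 2·M−A = 2·(17/2, 12)−(15, 7)]
2. B_y = 17  [B = 2·M−A = 2·(17/2, 12)−(15, 7)]
   so B = (2, 17)
3. N_x = 15/2  [2·N = B+C = (2, 17)+(13, 6)]
4. N_y = 23/2  [2·N = B+C = (2, 17)+(13, 6)]
   so N = (15/2, 23/2)

B = (2, 17)
N = (15/2, 23/2)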